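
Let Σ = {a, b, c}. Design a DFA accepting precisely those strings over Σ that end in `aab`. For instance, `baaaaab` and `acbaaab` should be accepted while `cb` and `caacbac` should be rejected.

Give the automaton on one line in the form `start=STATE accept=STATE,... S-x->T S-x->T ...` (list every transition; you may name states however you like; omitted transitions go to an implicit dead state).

Let each state record the length of the longest suffix of the input read so far that is also a prefix of `aab`. q1 means the last symbol is `a`; q2 means the last 2 symbols are `aa`; q3 means the last 3 symbols are `aab`. Accept only at q3, where the string currently ends in `aab`.
With 4 states:
        a   b   c  
>  q0   q1  q0  q0 
   q1   q2  q0  q0 
   q2   q2  q3  q0 
 * q3   q1  q0  q0 
(> = start, * = accepting)

start=q0 accept=q3 q0-a->q1 q0-b->q0 q0-c->q0 q1-a->q2 q1-b->q0 q1-c->q0 q2-a->q2 q2-b->q3 q2-c->q0 q3-a->q1 q3-b->q0 q3-c->q0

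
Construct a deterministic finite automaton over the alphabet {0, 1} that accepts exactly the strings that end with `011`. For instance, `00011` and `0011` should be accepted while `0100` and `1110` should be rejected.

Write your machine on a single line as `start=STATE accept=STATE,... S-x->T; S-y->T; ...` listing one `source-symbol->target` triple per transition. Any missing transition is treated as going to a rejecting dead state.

start=s0; accept=s3; s0-0->s1; s0-1->s0; s1-0->s1; s1-1->s2; s2-0->s1; s2-1->s3; s3-0->s1; s3-1->s0

Remember how much of `011` the current input suffix matches. State s0 means no match yet; s1 means the last symbol is `0`; s2 means the last 2 symbols are `01`; s3 means the last 3 symbols are `011`. Only s3 accepts. On a mismatch, fall back to the longest proper suffix that is still a prefix of `011`.
With 4 states:
        0   1  
>  s0   s1  s0 
   s1   s1  s2 
   s2   s1  s3 
 * s3   s1  s0 
(> = start, * = accepting)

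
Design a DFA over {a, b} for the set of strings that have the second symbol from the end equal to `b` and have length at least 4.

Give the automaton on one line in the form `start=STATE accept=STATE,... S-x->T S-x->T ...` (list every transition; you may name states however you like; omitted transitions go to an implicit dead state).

Build one automaton per condition and run them in lockstep. One (7 states) tracks the last 2 symbols read; the other (6 states) tracks the input length, saturating at 5. Each combined state is a pair, one component from each; accept when both components accept.
19 states suffice.
          a    b  
>  q0     q1   q2 
   q1     q3   q4 
   q2     q5   q6 
   q3     q7   q8 
   q4     q9  q10 
   q5     q7   q8 
   q6     q9  q10 
   q7    q11  q12 
   q8    q13  q14 
   q9    q11  q12 
   q10   q13  q14 
   q11   q15  q16 
   q12   q17  q18 
 * q13   q15  q16 
 * q14   q17  q18 
   q15   q15  q16 
   q16   q17  q18 
 * q17   q15  q16 
 * q18   q17  q18 
(> = start, * = accepting)

start=q0 accept=q13,q14,q17,q18 q0-a->q1 q0-b->q2 q1-a->q3 q1-b->q4 q2-a->q5 q2-b->q6 q3-a->q7 q3-b->q8 q4-a->q9 q4-b->q10 q5-a->q7 q5-b->q8 q6-a->q9 q6-b->q10 q7-a->q11 q7-b->q12 q8-a->q13 q8-b->q14 q9-a->q11 q9-b->q12 q10-a->q13 q10-b->q14 q11-a->q15 q11-b->q16 q12-a->q17 q12-b->q18 q13-a->q15 q13-b->q16 q14-a->q17 q14-b->q18 q15-a->q15 q15-b->q16 q16-a->q17 q16-b->q18 q17-a->q15 q17-b->q16 q18-a->q17 q18-b->q18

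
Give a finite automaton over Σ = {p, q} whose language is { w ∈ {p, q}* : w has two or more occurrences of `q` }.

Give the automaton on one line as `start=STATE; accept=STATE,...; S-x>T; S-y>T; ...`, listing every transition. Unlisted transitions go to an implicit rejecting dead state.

start=s0; accept=s2,s3; s0-p>s0; s0-q>s1; s1-p>s1; s1-q>s2; s2-p>s2; s2-q>s3; s3-p>s3; s3-q>s3

Count `q`s, saturating at 3: states s0 through s2 mean 0 through 2 `q`s seen; s3 means more than 2. Each `q` increments (capped at s3); other symbols loop. Accept from {s2, s3}.
        p   q  
>  s0   s0  s1 
   s1   s1  s2 
 * s2   s2  s3 
 * s3   s3  s3 
(> = start, * = accepting)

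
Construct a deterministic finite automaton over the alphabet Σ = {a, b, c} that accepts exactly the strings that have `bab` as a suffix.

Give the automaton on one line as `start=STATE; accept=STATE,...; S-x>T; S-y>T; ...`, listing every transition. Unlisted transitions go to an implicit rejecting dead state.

Let each state record the length of the longest suffix of the input read so far that is also a prefix of `bab`. q1 means the last symbol is `b`; q2 means the last 2 symbols are `ba`; q3 means the last 3 symbols are `bab`. Accept only at q3, where the string currently ends in `bab`.
With 4 states:
        a   b   c  
>  q0   q0  q1  q0 
   q1   q2  q1  q0 
   q2   q0  q3  q0 
 * q3   q2  q1  q0 
(> = start, * = accepting)

start=q0; accept=q3; q0-a>q0; q0-b>q1; q0-c>q0; q1-a>q2; q1-b>q1; q1-c>q0; q2-a>q0; q2-b>q3; q2-c>q0; q3-a>q2; q3-b>q1; q3-c>q0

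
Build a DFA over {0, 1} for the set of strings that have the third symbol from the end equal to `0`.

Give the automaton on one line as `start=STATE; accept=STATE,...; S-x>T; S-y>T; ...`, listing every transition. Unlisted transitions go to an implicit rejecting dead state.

Because acceptance depends on a position counted from the end, the machine has to buffer the most recent 3 symbols. Make each state the string of the last up-to-3 symbols read; on input `x` shift the window left and append `x`. Accept when the buffered window has length 3 and begins with `0`.
With 15 states:
       0  1 
>  A   B  C 
   B   D  E 
   C   F  G 
   D   H  I 
   E   J  K 
   F   L  M 
   G   N  O 
 * H   H  I 
 * I   J  K 
 * J   L  M 
 * K   N  O 
   L   H  I 
   M   J  K 
   N   L  M 
   O   N  O 
(> = start, * = accepting)

start=A; accept=H,I,J,K; A-0>B; A-1>C; B-0>D; B-1>E; C-0>F; C-1>G; D-0>H; D-1>I; E-0>J; E-1>K; F-0>L; F-1>M; G-0>N; G-1>O; H-0>H; H-1>I; I-0>J; I-1>K; J-0>L; J-1>M; K-0>N; K-1>O; L-0>H; L-1>I; M-0>J; M-1>K; N-0>L; N-1>M; O-0>N; O-1>O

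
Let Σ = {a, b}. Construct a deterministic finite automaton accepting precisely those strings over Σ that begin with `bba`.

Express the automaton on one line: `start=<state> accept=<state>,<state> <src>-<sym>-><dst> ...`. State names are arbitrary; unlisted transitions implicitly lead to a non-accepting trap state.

start=q0 accept=q3 q0-a->q4 q0-b->q1 q1-a->q4 q1-b->q2 q2-a->q3 q2-b->q4 q3-a->q3 q3-b->q3 q4-a->q4 q4-b->q4

Walk along `bba` while the input agrees: from q0 take `b` to q1, and so on. Any deviation drops to the rejecting sink q4. Once q3 is reached the prefix is confirmed and every continuation is accepted.
With 5 states:
        a   b  
>  q0   q4  q1 
   q1   q4  q2 
   q2   q3  q4 
 * q3   q3  q3 
   q4   q4  q4 
(> = start, * = accepting)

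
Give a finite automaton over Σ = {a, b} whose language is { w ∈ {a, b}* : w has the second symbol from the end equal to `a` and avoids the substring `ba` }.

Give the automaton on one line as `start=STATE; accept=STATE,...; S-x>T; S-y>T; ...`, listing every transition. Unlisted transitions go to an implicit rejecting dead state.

start=q0; accept=q3,q4; q0-a>q1; q0-b>q2; q1-a>q3; q1-b>q4; q2-a>q5; q2-b>q6; q3-a>q3; q3-b>q4; q4-a>q5; q4-b>q6; q5-a>q7; q5-b>q8; q6-a>q5; q6-b>q6; q7-a>q7; q7-b>q8; q8-a>q5; q8-b>q9; q9-a>q5; q9-b>q9

Build one automaton per condition and run them in lockstep. One (7 states) tracks the last 2 symbols read; the other (3 states) tracks partial matches of the forbidden pattern `ba`. Each combined state is a pair, one component from each; accept when both components accept.
        a   b  
>  q0   q1  q2 
   q1   q3  q4 
   q2   q5  q6 
 * q3   q3  q4 
 * q4   q5  q6 
   q5   q7  q8 
   q6   q5  q6 
   q7   q7  q8 
   q8   q5  q9 
   q9   q5  q9 
(> = start, * = accepting)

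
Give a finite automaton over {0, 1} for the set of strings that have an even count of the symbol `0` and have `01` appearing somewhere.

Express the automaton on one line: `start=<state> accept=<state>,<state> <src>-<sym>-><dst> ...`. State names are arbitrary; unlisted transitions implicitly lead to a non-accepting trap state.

start=S0 accept=S4 S0-0->S1 S0-1->S0 S1-0->S2 S1-1->S3 S2-0->S1 S2-1->S4 S3-0->S4 S3-1->S3 S4-0->S3 S4-1->S4

Build one automaton per condition and run them in lockstep. One (2 states) tracks the count of `0`s modulo 2; the other (3 states) tracks whether and how much of `01` has been seen. Each combined state is a pair, one component from each; accept when both components accept.
        0   1  
>  S0   S1  S0 
   S1   S2  S3 
   S2   S1  S4 
   S3   S4  S3 
 * S4   S3  S4 
(> = start, * = accepting)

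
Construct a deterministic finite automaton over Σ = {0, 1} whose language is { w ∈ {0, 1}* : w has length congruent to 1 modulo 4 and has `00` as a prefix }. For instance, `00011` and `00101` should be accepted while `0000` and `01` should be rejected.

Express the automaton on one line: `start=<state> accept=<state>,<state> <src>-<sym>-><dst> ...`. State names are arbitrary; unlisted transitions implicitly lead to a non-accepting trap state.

start=S0 accept=S6 S0-0->S1 S0-1->S2 S1-0->S3 S1-1->S2 S2-0->S2 S2-1->S2 S3-0->S4 S3-1->S4 S4-0->S5 S4-1->S5 S5-0->S6 S5-1->S6 S6-0->S3 S6-1->S3

Run two small machines in parallel and take their product. One (4 states) tracks the input length modulo 4; the other (4 states) tracks whether the input so far still matches the prefix `00`. Each combined state is a pair, one component from each; accept when both components accept. After merging equivalent states the machine shrinks.
A 7-state machine:
        0   1  
>  S0   S1  S2 
   S1   S3  S2 
   S2   S2  S2 
   S3   S4  S4 
   S4   S5  S5 
   S5   S6  S6 
 * S6   S3  S3 
(> = start, * = accepting)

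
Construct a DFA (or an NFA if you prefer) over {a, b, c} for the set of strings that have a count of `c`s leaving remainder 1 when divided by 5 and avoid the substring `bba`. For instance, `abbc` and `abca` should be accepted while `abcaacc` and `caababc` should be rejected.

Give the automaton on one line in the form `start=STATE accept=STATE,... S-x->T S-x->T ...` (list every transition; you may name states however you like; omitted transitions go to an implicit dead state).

Run two small machines in parallel and take their product. One (5 states) tracks the count of `c`s modulo 5; the other (4 states) tracks partial matches of the forbidden pattern `bba`. Each combined state is a pair, one component from each; accept when both components accept. Minimizing collapses redundant product states.
A 16-state machine:
          a    b    c  
>  q0     q0   q1   q2 
   q1     q0   q3   q2 
 * q2     q2   q4   q5 
   q3     q6   q3   q2 
 * q4     q2   q7   q5 
   q5     q5   q8   q9 
   q6     q6   q6   q6 
 * q7     q6   q7   q5 
   q8     q5  q10   q9 
   q9     q9  q11  q12 
   q10    q6  q10   q9 
   q11    q9  q13  q12 
   q12   q12  q14   q0 
   q13    q6  q13  q12 
   q14   q12  q15   q0 
   q15    q6  q15   q0 
(> = start, * = accepting)

start=q0 accept=q2,q4,q7 q0-a->q0 q0-b->q1 q0-c->q2 q1-a->q0 q1-b->q3 q1-c->q2 q2-a->q2 q2-b->q4 q2-c->q5 q3-a->q6 q3-b->q3 q3-c->q2 q4-a->q2 q4-b->q7 q4-c->q5 q5-a->q5 q5-b->q8 q5-c->q9 q6-a->q6 q6-b->q6 q6-c->q6 q7-a->q6 q7-b->q7 q7-c->q5 q8-a->q5 q8-b->q10 q8-c->q9 q9-a->q9 q9-b->q11 q9-c->q12 q10-a->q6 q10-b->q10 q10-c->q9 q11-a->q9 q11-b->q13 q11-c->q12 q12-a->q12 q12-b->q14 q12-c->q0 q13-a->q6 q13-b->q13 q13-c->q12 q14-a->q12 q14-b->q15 q14-c->q0 q15-a->q6 q15-b->q15 q15-c->q0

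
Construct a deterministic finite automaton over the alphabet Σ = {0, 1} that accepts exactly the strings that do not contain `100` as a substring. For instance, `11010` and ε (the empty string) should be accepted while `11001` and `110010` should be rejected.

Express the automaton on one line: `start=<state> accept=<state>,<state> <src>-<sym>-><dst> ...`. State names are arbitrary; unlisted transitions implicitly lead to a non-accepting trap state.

Track partial matches of the forbidden pattern `100`. State S3 is a dead state reached once `100` has occurred; every other state accepts. S0 means no part of `100` is currently matched.
A 4-state machine:
        0   1  
>* S0   S0  S1 
 * S1   S2  S1 
 * S2   S3  S1 
   S3   S3  S3 
(> = start, * = accepting)

start=S0 accept=S0,S1,S2 S0-0->S0 S0-1->S1 S1-0->S2 S1-1->S1 S2-0->S3 S2-1->S1 S3-0->S3 S3-1->S3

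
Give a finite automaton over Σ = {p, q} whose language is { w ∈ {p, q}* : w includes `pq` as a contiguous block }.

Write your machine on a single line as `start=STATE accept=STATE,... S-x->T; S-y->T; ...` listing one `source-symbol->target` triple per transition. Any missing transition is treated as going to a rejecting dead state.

start=s0; accept=s2; s0-p->s1; s0-q->s0; s1-p->s1; s1-q->s2; s2-p->s2; s2-q->s2

States s0..s1 record the length of the longest prefix of `pq` that matches the current input suffix. Reaching s2 means `pq` has been seen, and we stay there forever. Accept from s2.
With 3 states:
        p   q  
>  s0   s1  s0 
   s1   s1  s2 
 * s2   s2  s2 
(> = start, * = accepting)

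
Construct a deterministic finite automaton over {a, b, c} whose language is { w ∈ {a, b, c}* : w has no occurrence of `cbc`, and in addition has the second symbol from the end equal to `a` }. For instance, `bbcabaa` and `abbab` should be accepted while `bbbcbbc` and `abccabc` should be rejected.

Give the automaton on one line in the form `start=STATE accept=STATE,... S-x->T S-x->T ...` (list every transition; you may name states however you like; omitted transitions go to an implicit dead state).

start=q0 accept=q3,q4,q5 q0-a->q1 q0-b->q0 q0-c->q2 q1-a->q3 q1-b->q4 q1-c->q5 q2-a->q1 q2-b->q6 q2-c->q2 q3-a->q3 q3-b->q4 q3-c->q5 q4-a->q1 q4-b->q0 q4-c->q2 q5-a->q1 q5-b->q6 q5-c->q2 q6-a->q1 q6-b->q0 q6-c->q7 q7-a->q7 q7-b->q7 q7-c->q7

Handle the two conditions separately and then intersect. One (4 states) tracks partial matches of the forbidden pattern `cbc`; the other (13 states) tracks the last 2 symbols read. Each combined state is a pair, one component from each; accept when both components accept. Equivalent product states are then merged.
8 states suffice.
        a   b   c  
>  q0   q1  q0  q2 
   q1   q3  q4  q5 
   q2   q1  q6  q2 
 * q3   q3  q4  q5 
 * q4   q1  q0  q2 
 * q5   q1  q6  q2 
   q6   q1  q0  q7 
   q7   q7  q7  q7 
(> = start, * = accepting)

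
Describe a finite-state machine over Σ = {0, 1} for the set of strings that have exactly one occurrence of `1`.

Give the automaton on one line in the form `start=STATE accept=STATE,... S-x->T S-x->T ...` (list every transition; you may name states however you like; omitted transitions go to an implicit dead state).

start=S0 accept=S1 S0-0->S0 S0-1->S1 S1-0->S1 S1-1->S2 S2-0->S2 S2-1->S2

Only the number of `1`s matters, and only up to 2. Make a chain S0 → S1 → S2 advanced by each `1` (with S2 absorbing); every other symbol self-loops. The accepting set is {S1}.
With 3 states:
        0   1  
>  S0   S0  S1 
 * S1   S1  S2 
   S2   S2  S2 
(> = start, * = accepting)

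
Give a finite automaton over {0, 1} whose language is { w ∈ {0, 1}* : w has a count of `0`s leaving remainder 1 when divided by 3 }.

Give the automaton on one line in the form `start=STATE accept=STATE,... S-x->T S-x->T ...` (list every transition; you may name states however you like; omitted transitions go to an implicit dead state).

The only thing that matters is how many `0`s have appeared, reduced mod 3. Use one state per residue: A for 0, …, C for 2. Reading `0` moves to the next residue; anything else stays put. B is accepting.
3 states suffice.
       0  1 
>  A   B  A 
 * B   C  B 
   C   A  C 
(> = start, * = accepting)

start=A accept=B A-0->B A-1->A B-0->C B-1->B C-0->A C-1->C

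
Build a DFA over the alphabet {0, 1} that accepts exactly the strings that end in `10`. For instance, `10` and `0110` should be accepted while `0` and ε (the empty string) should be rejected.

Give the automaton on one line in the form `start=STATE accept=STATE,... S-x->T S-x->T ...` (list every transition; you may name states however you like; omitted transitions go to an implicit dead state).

start=q0 accept=q2 q0-0->q0 q0-1->q1 q1-0->q2 q1-1->q1 q2-0->q0 q2-1->q1

Let each state record the length of the longest suffix of the input read so far that is also a prefix of `10`. q1 means the last symbol is `1`; q2 means the last 2 symbols are `10`. Accept only at q2, where the string currently ends in `10`.
        0   1  
>  q0   q0  q1 
   q1   q2  q1 
 * q2   q0  q1 
(> = start, * = accepting)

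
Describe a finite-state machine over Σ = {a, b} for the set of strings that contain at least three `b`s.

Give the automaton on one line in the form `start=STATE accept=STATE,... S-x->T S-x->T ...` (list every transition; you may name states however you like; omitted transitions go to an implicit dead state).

start=q0 accept=q3,q4 q0-a->q0 q0-b->q1 q1-a->q1 q1-b->q2 q2-a->q2 q2-b->q3 q3-a->q3 q3-b->q4 q4-a->q4 q4-b->q4

Count `b`s, saturating at 4: states q0 through q3 mean 0 through 3 `b`s seen; q4 means more than 3. Each `b` increments (capped at q4); other symbols loop. Accept from {q3, q4}.
5 states suffice.
        a   b  
>  q0   q0  q1 
   q1   q1  q2 
   q2   q2  q3 
 * q3   q3  q4 
 * q4   q4  q4 
(> = start, * = accepting)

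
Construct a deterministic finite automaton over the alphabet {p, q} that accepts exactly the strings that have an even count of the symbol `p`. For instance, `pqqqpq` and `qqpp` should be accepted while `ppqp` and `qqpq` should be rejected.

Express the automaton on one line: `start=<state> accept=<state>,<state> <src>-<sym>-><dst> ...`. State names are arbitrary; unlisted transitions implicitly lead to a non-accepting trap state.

Keep the running count of `p`s modulo 2: each `p` advances along the cycle S0 → S1 → S0 while other symbols loop. Accept at S0.
With 2 states:
        p   q  
>* S0   S1  S0 
   S1   S0  S1 
(> = start, * = accepting)

start=S0 accept=S0 S0-p->S1 S0-q->S0 S1-p->S0 S1-q->S1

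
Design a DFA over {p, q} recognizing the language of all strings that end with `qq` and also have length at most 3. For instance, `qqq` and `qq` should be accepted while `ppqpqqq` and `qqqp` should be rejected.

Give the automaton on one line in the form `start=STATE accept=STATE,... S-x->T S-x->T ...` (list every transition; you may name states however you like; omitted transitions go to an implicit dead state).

start=s0 accept=s5,s8 s0-p->s1 s0-q->s2 s1-p->s3 s1-q->s4 s2-p->s3 s2-q->s5 s3-p->s6 s3-q->s7 s4-p->s6 s4-q->s8 s5-p->s6 s5-q->s8 s6-p->s9 s6-q->s10 s7-p->s9 s7-q->s11 s8-p->s9 s8-q->s11 s9-p->s9 s9-q->s10 s10-p->s9 s10-q->s11 s11-p->s9 s11-q->s11

Run two small machines in parallel and take their product. The first has 3 states tracking how much of the suffix `qq` has currently been matched; the second has 5 states tracking the input length, saturating at 4. A product state is a pair (one from each), accepting exactly when both do.
A 12-state machine:
          p    q  
>  s0     s1   s2 
   s1     s3   s4 
   s2     s3   s5 
   s3     s6   s7 
   s4     s6   s8 
 * s5     s6   s8 
   s6     s9  s10 
   s7     s9  s11 
 * s8     s9  s11 
   s9     s9  s10 
   s10    s9  s11 
   s11    s9  s11 
(> = start, * = accepting)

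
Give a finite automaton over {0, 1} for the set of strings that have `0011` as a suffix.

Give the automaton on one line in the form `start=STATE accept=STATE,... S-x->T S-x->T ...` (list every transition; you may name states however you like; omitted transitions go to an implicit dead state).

start=S0 accept=S4 S0-0->S1 S0-1->S0 S1-0->S2 S1-1->S0 S2-0->S2 S2-1->S3 S3-0->S1 S3-1->S4 S4-0->S1 S4-1->S0

Let each state record the length of the longest suffix of the input read so far that is also a prefix of `0011`. S1 means the last symbol is `0`; S2 means the last 2 symbols are `00`; S3 means the last 3 symbols are `001`; S4 means the last 4 symbols are `0011`. Accept only at S4, where the string currently ends in `0011`.
5 states suffice.
        0   1  
>  S0   S1  S0 
   S1   S2  S0 
   S2   S2  S3 
   S3   S1  S4 
 * S4   S1  S0 
(> = start, * = accepting)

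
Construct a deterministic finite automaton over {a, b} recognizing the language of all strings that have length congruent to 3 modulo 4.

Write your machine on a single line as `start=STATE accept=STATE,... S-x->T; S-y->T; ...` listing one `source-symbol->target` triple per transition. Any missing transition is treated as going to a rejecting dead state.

start=q0; accept=q3; q0-a->q1; q0-b->q1; q1-a->q2; q1-b->q2; q2-a->q3; q2-b->q3; q3-a->q0; q3-b->q0

Only the length mod 4 matters, so use a 4-cycle: from any state, every input symbol moves to the next state, wrapping q3 back to q0. Mark q3 accepting.
4 states suffice.
        a   b  
>  q0   q1  q1 
   q1   q2  q2 
   q2   q3  q3 
 * q3   q0  q0 
(> = start, * = accepting)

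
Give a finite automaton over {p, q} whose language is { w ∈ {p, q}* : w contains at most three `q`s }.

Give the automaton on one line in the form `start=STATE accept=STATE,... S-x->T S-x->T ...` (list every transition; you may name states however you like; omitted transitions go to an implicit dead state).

Only the number of `q`s matters, and only up to 4. Make a chain S0 → S1 → S2 → S3 → S4 advanced by each `q` (with S4 absorbing); every other symbol self-loops. The accepting set is {S0, S1, S2, S3}.
With 5 states:
        p   q  
>* S0   S0  S1 
 * S1   S1  S2 
 * S2   S2  S3 
 * S3   S3  S4 
   S4   S4  S4 
(> = start, * = accepting)

start=S0 accept=S0,S1,S2,S3 S0-p->S0 S0-q->S1 S1-p->S1 S1-q->S2 S2-p->S2 S2-q->S3 S3-p->S3 S3-q->S4 S4-p->S4 S4-q->S4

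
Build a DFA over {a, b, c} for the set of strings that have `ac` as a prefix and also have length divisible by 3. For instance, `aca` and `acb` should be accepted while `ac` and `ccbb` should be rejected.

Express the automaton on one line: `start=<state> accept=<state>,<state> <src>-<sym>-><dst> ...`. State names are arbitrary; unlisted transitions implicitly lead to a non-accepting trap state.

Build one automaton per condition and run them in lockstep. The first has 4 states tracking whether the input so far still matches the prefix `ac`; the second has 3 states tracking the input length modulo 3. A product state is a pair (one from each), accepting exactly when both do. Equivalent product states are then merged.
A 6-state machine:
        a   b   c  
>  S0   S1  S2  S2 
   S1   S2  S2  S3 
   S2   S2  S2  S2 
   S3   S4  S4  S4 
 * S4   S5  S5  S5 
   S5   S3  S3  S3 
(> = start, * = accepting)

start=S0 accept=S4 S0-a->S1 S0-b->S2 S0-c->S2 S1-a->S2 S1-b->S2 S1-c->S3 S2-a->S2 S2-b->S2 S2-c->S2 S3-a->S4 S3-b->S4 S3-c->S4 S4-a->S5 S4-b->S5 S4-c->S5 S5-a->S3 S5-b->S3 S5-c->S3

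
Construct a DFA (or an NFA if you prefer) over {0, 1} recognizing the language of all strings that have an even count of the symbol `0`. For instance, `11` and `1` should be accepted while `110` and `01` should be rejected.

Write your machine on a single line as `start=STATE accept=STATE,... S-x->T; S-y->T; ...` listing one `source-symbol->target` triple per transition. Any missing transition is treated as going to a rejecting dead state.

Keep the running count of `0`s modulo 2: each `0` advances along the cycle q0 → q1 → q0 while other symbols loop. Accept at q0.
With 2 states:
        0   1  
>* q0   q1  q0 
   q1   q0  q1 
(> = start, * = accepting)

start=q0; accept=q0; q0-0->q1; q0-1->q0; q1-0->q0; q1-1->q1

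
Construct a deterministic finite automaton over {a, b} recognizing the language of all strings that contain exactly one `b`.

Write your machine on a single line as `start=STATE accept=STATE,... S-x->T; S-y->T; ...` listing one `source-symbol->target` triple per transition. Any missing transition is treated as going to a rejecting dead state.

start=s0; accept=s1; s0-a->s0; s0-b->s1; s1-a->s1; s1-b->s2; s2-a->s2; s2-b->s2

Count `b`s, saturating at 2: state s0 means no `b` yet, s1 means one `b` seen, s2 means more than one. Each `b` increments (capped at s2); other symbols loop. Accept from {s1}.
With 3 states:
        a   b  
>  s0   s0  s1 
 * s1   s1  s2 
   s2   s2  s2 
(> = start, * = accepting)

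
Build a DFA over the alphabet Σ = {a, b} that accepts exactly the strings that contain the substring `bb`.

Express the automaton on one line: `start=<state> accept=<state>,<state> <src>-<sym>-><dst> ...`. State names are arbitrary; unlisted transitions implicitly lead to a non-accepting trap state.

States S0..S1 record the length of the longest prefix of `bb` that matches the current input suffix. Reaching S2 means `bb` has been seen, and we stay there forever. Accept from S2.
3 states suffice.
        a   b  
>  S0   S0  S1 
   S1   S0  S2 
 * S2   S2  S2 
(> = start, * = accepting)

start=S0 accept=S2 S0-a->S0 S0-b->S1 S1-a->S0 S1-b->S2 S2-a->S2 S2-b->S2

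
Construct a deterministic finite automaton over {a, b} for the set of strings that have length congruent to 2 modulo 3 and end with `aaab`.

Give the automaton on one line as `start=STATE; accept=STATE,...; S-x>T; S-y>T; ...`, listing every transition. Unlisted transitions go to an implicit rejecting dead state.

start=q0; accept=q13; q0-a>q1; q0-b>q2; q1-a>q3; q1-b>q4; q2-a>q5; q2-b>q4; q3-a>q6; q3-b>q0; q4-a>q7; q4-b>q0; q5-a>q8; q5-b>q0; q6-a>q9; q6-b>q10; q7-a>q11; q7-b>q2; q8-a>q9; q8-b>q2; q9-a>q12; q9-b>q13; q10-a>q5; q10-b>q4; q11-a>q12; q11-b>q4; q12-a>q6; q12-b>q14; q13-a>q7; q13-b>q0; q14-a>q1; q14-b>q2

Run two small machines in parallel and take their product. One (3 states) tracks the input length modulo 3; the other (5 states) tracks how much of the suffix `aaab` has currently been matched. Each combined state is a pair, one component from each; accept when both components accept.
With 15 states:
          a    b  
>  q0     q1   q2 
   q1     q3   q4 
   q2     q5   q4 
   q3     q6   q0 
   q4     q7   q0 
   q5     q8   q0 
   q6     q9  q10 
   q7    q11   q2 
   q8     q9   q2 
   q9    q12  q13 
   q10    q5   q4 
   q11   q12   q4 
   q12    q6  q14 
 * q13    q7   q0 
   q14    q1   q2 
(> = start, * = accepting)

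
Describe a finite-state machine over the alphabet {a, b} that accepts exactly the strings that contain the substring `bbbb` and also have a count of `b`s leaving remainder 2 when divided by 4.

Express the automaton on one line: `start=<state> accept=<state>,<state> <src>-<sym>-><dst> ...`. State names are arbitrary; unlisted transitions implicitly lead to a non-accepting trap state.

start=q0 accept=q17 q0-a->q0 q0-b->q1 q1-a->q2 q1-b->q3 q2-a->q2 q2-b->q4 q3-a->q5 q3-b->q6 q4-a->q5 q4-b->q7 q5-a->q5 q5-b->q8 q6-a->q9 q6-b->q10 q7-a->q9 q7-b->q11 q8-a->q9 q8-b->q12 q9-a->q9 q9-b->q13 q10-a->q10 q10-b->q14 q11-a->q0 q11-b->q14 q12-a->q0 q12-b->q15 q13-a->q0 q13-b->q16 q14-a->q14 q14-b->q17 q15-a->q2 q15-b->q17 q16-a->q2 q16-b->q18 q17-a->q17 q17-b->q19 q18-a->q5 q18-b->q19 q19-a->q19 q19-b->q10

Run two small machines in parallel and take their product. The first has 5 states tracking whether and how much of `bbbb` has been seen; the second has 4 states tracking the count of `b`s modulo 4. A product state is a pair (one from each), accepting exactly when both do.
A 20-state machine:
          a    b  
>  q0     q0   q1 
   q1     q2   q3 
   q2     q2   q4 
   q3     q5   q6 
   q4     q5   q7 
   q5     q5   q8 
   q6     q9  q10 
   q7     q9  q11 
   q8     q9  q12 
   q9     q9  q13 
   q10   q10  q14 
   q11    q0  q14 
   q12    q0  q15 
   q13    q0  q16 
   q14   q14  q17 
   q15    q2  q17 
   q16    q2  q18 
 * q17   q17  q19 
   q18    q5  q19 
   q19   q19  q10 
(> = start, * = accepting)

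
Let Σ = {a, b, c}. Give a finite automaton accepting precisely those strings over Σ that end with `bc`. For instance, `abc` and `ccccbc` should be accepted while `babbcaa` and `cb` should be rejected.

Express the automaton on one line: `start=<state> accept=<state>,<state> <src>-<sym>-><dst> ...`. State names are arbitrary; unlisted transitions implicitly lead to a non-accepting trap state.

start=s0 accept=s2 s0-a->s0 s0-b->s1 s0-c->s0 s1-a->s0 s1-b->s1 s1-c->s2 s2-a->s0 s2-b->s1 s2-c->s0

Remember how much of `bc` the current input suffix matches. State s0 means no match yet; s1 means the last symbol is `b`; s2 means the last 2 symbols are `bc`. Only s2 accepts. On a mismatch, fall back to the longest proper suffix that is still a prefix of `bc`.
A 3-state machine:
        a   b   c  
>  s0   s0  s1  s0 
   s1   s0  s1  s2 
 * s2   s0  s1  s0 
(> = start, * = accepting)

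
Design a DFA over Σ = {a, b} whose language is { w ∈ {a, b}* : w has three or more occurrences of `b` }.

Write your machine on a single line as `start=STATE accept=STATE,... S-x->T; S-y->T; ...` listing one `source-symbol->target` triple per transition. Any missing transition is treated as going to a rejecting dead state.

start=q0; accept=q3,q4; q0-a->q0; q0-b->q1; q1-a->q1; q1-b->q2; q2-a->q2; q2-b->q3; q3-a->q3; q3-b->q4; q4-a->q4; q4-b->q4

Only the number of `b`s matters, and only up to 4. Make a chain q0 → q1 → q2 → q3 → q4 advanced by each `b` (with q4 absorbing); every other symbol self-loops. The accepting set is {q3, q4}.
5 states suffice.
        a   b  
>  q0   q0  q1 
   q1   q1  q2 
   q2   q2  q3 
 * q3   q3  q4 
 * q4   q4  q4 
(> = start, * = accepting)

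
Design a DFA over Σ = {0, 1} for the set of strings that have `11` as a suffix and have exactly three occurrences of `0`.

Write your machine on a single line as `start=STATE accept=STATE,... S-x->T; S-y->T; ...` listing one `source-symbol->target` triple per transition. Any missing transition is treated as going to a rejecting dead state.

start=s0; accept=s13; s0-0->s1; s0-1->s2; s1-0->s3; s1-1->s4; s2-0->s1; s2-1->s5; s3-0->s6; s3-1->s7; s4-0->s3; s4-1->s8; s5-0->s1; s5-1->s5; s6-0->s9; s6-1->s10; s7-0->s6; s7-1->s11; s8-0->s3; s8-1->s8; s9-0->s9; s9-1->s12; s10-0->s9; s10-1->s13; s11-0->s6; s11-1->s11; s12-0->s9; s12-1->s14; s13-0->s9; s13-1->s13; s14-0->s9; s14-1->s14

Handle the two conditions separately and then intersect. The first has 3 states tracking how much of the suffix `11` has currently been matched; the second has 5 states tracking the count of `0`s, saturating at 4. A product state is a pair (one from each), accepting exactly when both do.
A 15-state machine:
          0    1  
>  s0     s1   s2 
   s1     s3   s4 
   s2     s1   s5 
   s3     s6   s7 
   s4     s3   s8 
   s5     s1   s5 
   s6     s9  s10 
   s7     s6  s11 
   s8     s3   s8 
   s9     s9  s12 
   s10    s9  s13 
   s11    s6  s11 
   s12    s9  s14 
 * s13    s9  s13 
   s14    s9  s14 
(> = start, * = accepting)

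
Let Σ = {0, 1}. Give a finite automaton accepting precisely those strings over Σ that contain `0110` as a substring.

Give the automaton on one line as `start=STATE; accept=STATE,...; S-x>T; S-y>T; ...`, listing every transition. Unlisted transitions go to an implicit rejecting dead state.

Track how much of `0110` has been matched so far: state q0 is no progress, q4 is the absorbing accept state reached once `0110` has occurred. Intermediate states record partial matches; on a mismatch, fall back to the longest reusable overlap.
5 states suffice.
        0   1  
>  q0   q1  q0 
   q1   q1  q2 
   q2   q1  q3 
   q3   q4  q0 
 * q4   q4  q4 
(> = start, * = accepting)

start=q0; accept=q4; q0-0>q1; q0-1>q0; q1-0>q1; q1-1>q2; q2-0>q1; q2-1>q3; q3-0>q4; q3-1>q0; q4-0>q4; q4-1>q4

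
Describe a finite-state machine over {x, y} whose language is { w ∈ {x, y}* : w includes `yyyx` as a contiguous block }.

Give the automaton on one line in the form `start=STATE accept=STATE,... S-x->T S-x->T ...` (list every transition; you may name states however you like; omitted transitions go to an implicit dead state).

start=s0 accept=s4 s0-x->s0 s0-y->s1 s1-x->s0 s1-y->s2 s2-x->s0 s2-y->s3 s3-x->s4 s3-y->s3 s4-x->s4 s4-y->s4

Track how much of `yyyx` has been matched so far: state s0 is no progress, s4 is the absorbing accept state reached once `yyyx` has occurred. Intermediate states record partial matches; on a mismatch, fall back to the longest reusable overlap.
A 5-state machine:
        x   y  
>  s0   s0  s1 
   s1   s0  s2 
   s2   s0  s3 
   s3   s4  s3 
 * s4   s4  s4 
(> = start, * = accepting)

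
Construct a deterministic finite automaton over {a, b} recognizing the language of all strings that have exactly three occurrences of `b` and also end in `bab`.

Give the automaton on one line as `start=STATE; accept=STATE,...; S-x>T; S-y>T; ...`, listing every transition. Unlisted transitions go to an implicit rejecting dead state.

Run two small machines in parallel and take their product. The first has 5 states tracking the count of `b`s, saturating at 4; the second has 4 states tracking how much of the suffix `bab` has currently been matched. A product state is a pair (one from each), accepting exactly when both do. Equivalent product states are then merged.
A 6-state machine:
        a   b  
>  S0   S0  S1 
   S1   S1  S2 
   S2   S3  S4 
   S3   S4  S5 
   S4   S4  S4 
 * S5   S4  S4 
(> = start, * = accepting)

start=S0; accept=S5; S0-a>S0; S0-b>S1; S1-a>S1; S1-b>S2; S2-a>S3; S2-b>S4; S3-a>S4; S3-b>S5; S4-a>S4; S4-b>S4; S5-a>S4; S5-b>S4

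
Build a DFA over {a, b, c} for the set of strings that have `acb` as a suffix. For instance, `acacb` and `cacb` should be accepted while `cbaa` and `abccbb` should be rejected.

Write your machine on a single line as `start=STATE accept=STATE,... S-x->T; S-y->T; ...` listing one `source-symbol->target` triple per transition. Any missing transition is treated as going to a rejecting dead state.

start=q0; accept=q3; q0-a->q1; q0-b->q0; q0-c->q0; q1-a->q1; q1-b->q0; q1-c->q2; q2-a->q1; q2-b->q3; q2-c->q0; q3-a->q1; q3-b->q0; q3-c->q0

Remember how much of `acb` the current input suffix matches. State q0 means no match yet; q1 means the last symbol is `a`; q2 means the last 2 symbols are `ac`; q3 means the last 3 symbols are `acb`. Only q3 accepts. On a mismatch, fall back to the longest proper suffix that is still a prefix of `acb`.
        a   b   c  
>  q0   q1  q0  q0 
   q1   q1  q0  q2 
   q2   q1  q3  q0 
 * q3   q1  q0  q0 
(> = start, * = accepting)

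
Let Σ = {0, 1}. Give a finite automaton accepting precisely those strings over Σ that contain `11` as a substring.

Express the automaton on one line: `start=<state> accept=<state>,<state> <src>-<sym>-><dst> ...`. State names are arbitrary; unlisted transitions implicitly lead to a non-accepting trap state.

Track how much of `11` has been matched so far: state s0 is no progress, s2 is the absorbing accept state reached once `11` has occurred. Intermediate states record partial matches; on a mismatch, fall back to the longest reusable overlap.
With 3 states:
        0   1  
>  s0   s0  s1 
   s1   s0  s2 
 * s2   s2  s2 
(> = start, * = accepting)

start=s0 accept=s2 s0-0->s0 s0-1->s1 s1-0->s0 s1-1->s2 s2-0->s2 s2-1->s2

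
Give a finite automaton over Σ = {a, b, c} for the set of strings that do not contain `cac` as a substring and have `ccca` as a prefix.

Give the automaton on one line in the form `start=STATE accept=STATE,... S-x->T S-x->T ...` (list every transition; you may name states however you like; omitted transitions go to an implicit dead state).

Handle the two conditions separately and then intersect. One (4 states) tracks partial matches of the forbidden pattern `cac`; the other (6 states) tracks whether the input so far still matches the prefix `ccca`. Each combined state is a pair, one component from each; accept when both components accept.
          a    b    c  
>  q0     q1   q1   q2 
   q1     q1   q1   q3 
   q2     q4   q1   q5 
   q3     q4   q1   q3 
   q4     q1   q1   q6 
   q5     q4   q1   q7 
   q6     q6   q6   q6 
   q7     q8   q1   q3 
 * q8     q9   q9  q10 
 * q9     q9   q9  q11 
   q10   q10  q10  q10 
 * q11    q8   q9  q11 
(> = start, * = accepting)

start=q0 accept=q8,q9,q11 q0-a->q1 q0-b->q1 q0-c->q2 q1-a->q1 q1-b->q1 q1-c->q3 q2-a->q4 q2-b->q1 q2-c->q5 q3-a->q4 q3-b->q1 q3-c->q3 q4-a->q1 q4-b->q1 q4-c->q6 q5-a->q4 q5-b->q1 q5-c->q7 q6-a->q6 q6-b->q6 q6-c->q6 q7-a->q8 q7-b->q1 q7-c->q3 q8-a->q9 q8-b->q9 q8-c->q10 q9-a->q9 q9-b->q9 q9-c->q11 q10-a->q10 q10-b->q10 q10-c->q10 q11-a->q8 q11-b->q9 q11-c->q11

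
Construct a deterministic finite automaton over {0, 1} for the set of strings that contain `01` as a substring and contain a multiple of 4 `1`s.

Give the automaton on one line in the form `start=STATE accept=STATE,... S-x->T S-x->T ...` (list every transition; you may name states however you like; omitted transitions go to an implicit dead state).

Run two small machines in parallel and take their product. One (3 states) tracks whether and how much of `01` has been seen; the other (4 states) tracks the count of `1`s modulo 4. Each combined state is a pair, one component from each; accept when both components accept. Minimizing collapses redundant product states.
A 9-state machine:
        0   1  
>  q0   q1  q2 
   q1   q1  q3 
   q2   q3  q4 
   q3   q3  q5 
   q4   q5  q6 
   q5   q5  q7 
   q6   q7  q0 
   q7   q7  q8 
 * q8   q8  q3 
(> = start, * = accepting)

start=q0 accept=q8 q0-0->q1 q0-1->q2 q1-0->q1 q1-1->q3 q2-0->q3 q2-1->q4 q3-0->q3 q3-1->q5 q4-0->q5 q4-1->q6 q5-0->q5 q5-1->q7 q6-0->q7 q6-1->q0 q7-0->q7 q7-1->q8 q8-0->q8 q8-1->q3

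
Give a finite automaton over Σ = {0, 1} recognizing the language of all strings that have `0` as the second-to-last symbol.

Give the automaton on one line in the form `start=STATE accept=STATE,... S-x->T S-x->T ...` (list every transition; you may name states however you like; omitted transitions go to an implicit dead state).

A DFA must remember the last 2 symbols (since which symbol is second-to-last isn't known until the input ends). Use one state per possible window of the last ≤2 symbols; accept from those whose window starts with `0`.
With 7 states:
       0  1 
>  A   B  C 
   B   D  E 
   C   F  G 
 * D   D  E 
 * E   F  G 
   F   D  E 
   G   F  G 
(> = start, * = accepting)

start=A accept=D,E A-0->B A-1->C B-0->D B-1->E C-0->F C-1->G D-0->D D-1->E E-0->F E-1->G F-0->D F-1->E G-0->F G-1->G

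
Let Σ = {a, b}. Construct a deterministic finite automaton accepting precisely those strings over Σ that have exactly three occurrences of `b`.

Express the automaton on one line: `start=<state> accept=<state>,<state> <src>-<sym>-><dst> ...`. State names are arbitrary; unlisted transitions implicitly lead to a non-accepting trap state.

start=q0 accept=q3 q0-a->q0 q0-b->q1 q1-a->q1 q1-b->q2 q2-a->q2 q2-b->q3 q3-a->q3 q3-b->q4 q4-a->q4 q4-b->q4

Count `b`s, saturating at 4: states q0 through q3 mean 0 through 3 `b`s seen; q4 means more than 3. Each `b` increments (capped at q4); other symbols loop. Accept from {q3}.
5 states suffice.
        a   b  
>  q0   q0  q1 
   q1   q1  q2 
   q2   q2  q3 
 * q3   q3  q4 
   q4   q4  q4 
(> = start, * = accepting)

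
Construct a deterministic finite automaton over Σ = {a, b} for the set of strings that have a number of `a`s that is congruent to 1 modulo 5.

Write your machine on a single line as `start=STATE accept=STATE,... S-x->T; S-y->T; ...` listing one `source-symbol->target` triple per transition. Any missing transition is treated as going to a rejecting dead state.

start=q0; accept=q1; q0-a->q1; q0-b->q0; q1-a->q2; q1-b->q1; q2-a->q3; q2-b->q2; q3-a->q4; q3-b->q3; q4-a->q0; q4-b->q4

The only thing that matters is how many `a`s have appeared, reduced mod 5. Use one state per residue: q0 for 0, …, q4 for 4. Reading `a` moves to the next residue; anything else stays put. q1 is accepting.
        a   b  
>  q0   q1  q0 
 * q1   q2  q1 
   q2   q3  q2 
   q3   q4  q3 
   q4   q0  q4 
(> = start, * = accepting)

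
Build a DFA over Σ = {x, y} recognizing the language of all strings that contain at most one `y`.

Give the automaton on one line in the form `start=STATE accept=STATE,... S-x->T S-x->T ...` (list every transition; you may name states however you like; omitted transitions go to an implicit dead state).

start=S0 accept=S0,S1 S0-x->S0 S0-y->S1 S1-x->S1 S1-y->S2 S2-x->S2 S2-y->S2

Only the number of `y`s matters, and only up to 2. Make a chain S0 → S1 → S2 advanced by each `y` (with S2 absorbing); every other symbol self-loops. The accepting set is {S0, S1}.
3 states suffice.
        x   y  
>* S0   S0  S1 
 * S1   S1  S2 
   S2   S2  S2 
(> = start, * = accepting)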